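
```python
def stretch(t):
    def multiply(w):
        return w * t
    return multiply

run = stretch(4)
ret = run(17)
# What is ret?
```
68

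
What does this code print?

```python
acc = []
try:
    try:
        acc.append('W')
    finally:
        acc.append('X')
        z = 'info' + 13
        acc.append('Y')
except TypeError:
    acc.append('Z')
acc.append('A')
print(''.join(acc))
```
WXZA

Exception in inner finally caught by outer except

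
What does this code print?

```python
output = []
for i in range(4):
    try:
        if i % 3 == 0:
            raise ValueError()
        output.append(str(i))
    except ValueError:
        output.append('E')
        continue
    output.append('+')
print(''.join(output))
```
E1+2+E

continue in except skips rest of loop body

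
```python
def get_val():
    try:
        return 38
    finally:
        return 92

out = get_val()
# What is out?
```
92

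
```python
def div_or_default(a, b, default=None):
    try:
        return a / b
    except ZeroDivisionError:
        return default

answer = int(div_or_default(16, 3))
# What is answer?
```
5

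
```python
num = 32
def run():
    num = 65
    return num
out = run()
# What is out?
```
65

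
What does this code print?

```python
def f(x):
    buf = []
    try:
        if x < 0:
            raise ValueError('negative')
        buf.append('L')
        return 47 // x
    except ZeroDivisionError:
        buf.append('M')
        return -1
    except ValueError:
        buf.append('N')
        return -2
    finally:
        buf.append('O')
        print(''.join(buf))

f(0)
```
LMO

x=0 causes ZeroDivisionError, caught, finally prints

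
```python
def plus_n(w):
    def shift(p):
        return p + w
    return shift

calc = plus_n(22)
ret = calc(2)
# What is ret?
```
24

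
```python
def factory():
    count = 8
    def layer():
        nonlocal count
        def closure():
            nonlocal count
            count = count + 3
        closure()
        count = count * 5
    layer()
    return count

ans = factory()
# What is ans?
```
55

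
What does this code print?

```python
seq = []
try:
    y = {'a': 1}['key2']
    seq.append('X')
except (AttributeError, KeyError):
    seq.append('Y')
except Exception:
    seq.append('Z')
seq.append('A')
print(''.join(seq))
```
YA

KeyError matches tuple containing it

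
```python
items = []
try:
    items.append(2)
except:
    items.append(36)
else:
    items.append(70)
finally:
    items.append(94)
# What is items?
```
[2, 70, 94]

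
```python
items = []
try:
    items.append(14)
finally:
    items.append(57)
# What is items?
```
[14, 57]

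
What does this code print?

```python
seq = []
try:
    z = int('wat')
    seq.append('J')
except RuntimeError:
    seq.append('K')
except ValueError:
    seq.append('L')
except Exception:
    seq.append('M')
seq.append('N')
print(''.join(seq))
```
LN

ValueError matches before generic Exception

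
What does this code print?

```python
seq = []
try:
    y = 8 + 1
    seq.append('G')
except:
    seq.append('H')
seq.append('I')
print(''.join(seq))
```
GI

No exception, try block completes normally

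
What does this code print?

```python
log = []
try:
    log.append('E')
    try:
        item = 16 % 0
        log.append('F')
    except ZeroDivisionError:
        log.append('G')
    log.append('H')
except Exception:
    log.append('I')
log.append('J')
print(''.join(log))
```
EGHJ

Inner exception caught by inner handler, outer continues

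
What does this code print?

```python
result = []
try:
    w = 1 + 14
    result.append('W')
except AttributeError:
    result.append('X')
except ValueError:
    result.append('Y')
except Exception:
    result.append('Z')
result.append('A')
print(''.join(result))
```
WA

No exception, try block completes normally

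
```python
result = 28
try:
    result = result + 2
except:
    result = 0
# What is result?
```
30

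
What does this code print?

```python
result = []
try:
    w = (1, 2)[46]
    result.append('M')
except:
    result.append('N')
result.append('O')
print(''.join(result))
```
NO

Exception raised in try, caught by bare except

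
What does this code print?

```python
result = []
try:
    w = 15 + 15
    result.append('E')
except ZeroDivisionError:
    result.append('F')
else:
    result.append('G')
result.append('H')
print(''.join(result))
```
EGH

else block runs when no exception occurs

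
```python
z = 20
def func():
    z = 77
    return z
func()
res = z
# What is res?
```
20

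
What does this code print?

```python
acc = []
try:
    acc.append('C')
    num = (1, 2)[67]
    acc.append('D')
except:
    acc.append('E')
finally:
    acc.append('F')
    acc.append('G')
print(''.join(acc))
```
CEFG

Code before exception runs, then except, then all of finally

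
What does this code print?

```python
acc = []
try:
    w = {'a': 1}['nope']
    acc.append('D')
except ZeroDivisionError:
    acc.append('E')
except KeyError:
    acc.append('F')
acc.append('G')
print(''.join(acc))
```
FG

KeyError is caught by its specific handler, not ZeroDivisionError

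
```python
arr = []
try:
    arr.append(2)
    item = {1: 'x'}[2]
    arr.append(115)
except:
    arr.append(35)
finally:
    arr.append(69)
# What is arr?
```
[2, 35, 69]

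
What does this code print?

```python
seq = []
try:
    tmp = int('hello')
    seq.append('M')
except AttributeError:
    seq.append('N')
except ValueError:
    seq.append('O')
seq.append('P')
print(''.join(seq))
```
OP

ValueError is caught by its specific handler, not AttributeError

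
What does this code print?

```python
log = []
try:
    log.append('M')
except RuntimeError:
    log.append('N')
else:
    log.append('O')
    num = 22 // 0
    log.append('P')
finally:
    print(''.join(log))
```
MO

Try succeeds, else appends 'O', ZeroDivisionError in else is uncaught, finally prints before exception propagates ('P' never appended)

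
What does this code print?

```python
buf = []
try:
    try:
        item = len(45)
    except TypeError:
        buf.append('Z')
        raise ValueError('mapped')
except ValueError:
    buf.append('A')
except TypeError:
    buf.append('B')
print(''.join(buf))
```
ZA

New ValueError raised, caught by outer ValueError handler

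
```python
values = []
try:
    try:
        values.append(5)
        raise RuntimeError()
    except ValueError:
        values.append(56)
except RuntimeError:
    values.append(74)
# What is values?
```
[5, 74]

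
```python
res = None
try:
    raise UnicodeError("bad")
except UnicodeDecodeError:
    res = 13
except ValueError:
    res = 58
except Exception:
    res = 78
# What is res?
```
58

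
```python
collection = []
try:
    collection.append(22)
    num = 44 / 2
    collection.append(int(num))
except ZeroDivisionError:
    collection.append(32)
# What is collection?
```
[22, 22]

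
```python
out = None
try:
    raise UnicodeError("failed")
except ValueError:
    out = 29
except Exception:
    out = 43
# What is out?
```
29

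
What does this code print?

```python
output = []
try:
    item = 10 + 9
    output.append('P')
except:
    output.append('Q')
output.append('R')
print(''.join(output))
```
PR

No exception, try block completes normally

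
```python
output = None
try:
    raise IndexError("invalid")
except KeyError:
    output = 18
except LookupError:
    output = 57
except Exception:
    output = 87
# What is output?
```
57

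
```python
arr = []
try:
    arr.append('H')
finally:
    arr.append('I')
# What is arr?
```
['H', 'I']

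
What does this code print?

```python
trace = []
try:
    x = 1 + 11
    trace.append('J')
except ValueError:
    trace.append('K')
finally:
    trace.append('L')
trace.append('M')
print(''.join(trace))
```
JLM

finally runs after normal execution too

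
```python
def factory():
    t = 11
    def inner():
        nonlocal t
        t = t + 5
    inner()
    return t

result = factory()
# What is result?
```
16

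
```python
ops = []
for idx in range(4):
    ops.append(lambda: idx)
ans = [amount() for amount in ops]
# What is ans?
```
[3, 3, 3, 3]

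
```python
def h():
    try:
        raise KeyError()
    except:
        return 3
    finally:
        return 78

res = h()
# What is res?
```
78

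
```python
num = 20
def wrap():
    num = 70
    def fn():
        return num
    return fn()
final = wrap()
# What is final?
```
70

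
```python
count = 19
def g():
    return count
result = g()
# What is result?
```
19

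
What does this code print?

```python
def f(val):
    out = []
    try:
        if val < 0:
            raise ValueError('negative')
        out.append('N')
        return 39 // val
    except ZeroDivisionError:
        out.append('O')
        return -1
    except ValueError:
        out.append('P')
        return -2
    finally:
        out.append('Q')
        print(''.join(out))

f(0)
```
NOQ

val=0 causes ZeroDivisionError, caught, finally prints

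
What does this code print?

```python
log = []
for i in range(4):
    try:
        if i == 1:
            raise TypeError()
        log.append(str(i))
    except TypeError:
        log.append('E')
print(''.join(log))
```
0E23

Exception on i=1 caught, loop continues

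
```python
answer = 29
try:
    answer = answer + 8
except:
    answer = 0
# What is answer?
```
37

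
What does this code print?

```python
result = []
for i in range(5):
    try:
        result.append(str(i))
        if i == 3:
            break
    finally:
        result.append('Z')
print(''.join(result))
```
0Z1Z2Z3Z

finally runs even when breaking out of loop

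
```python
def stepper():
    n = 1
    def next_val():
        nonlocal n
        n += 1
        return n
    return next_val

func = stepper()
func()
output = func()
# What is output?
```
3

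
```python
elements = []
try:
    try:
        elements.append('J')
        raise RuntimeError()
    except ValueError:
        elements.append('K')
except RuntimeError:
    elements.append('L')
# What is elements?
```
['J', 'L']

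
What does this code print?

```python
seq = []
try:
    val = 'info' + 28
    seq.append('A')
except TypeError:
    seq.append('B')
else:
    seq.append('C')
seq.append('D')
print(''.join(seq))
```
BD

else block skipped when exception is caught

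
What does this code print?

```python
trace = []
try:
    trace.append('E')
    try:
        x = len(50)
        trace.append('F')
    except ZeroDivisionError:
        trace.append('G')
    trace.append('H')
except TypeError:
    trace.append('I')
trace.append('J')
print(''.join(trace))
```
EIJ

Inner handler doesn't match, propagates to outer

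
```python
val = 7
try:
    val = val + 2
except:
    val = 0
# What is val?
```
9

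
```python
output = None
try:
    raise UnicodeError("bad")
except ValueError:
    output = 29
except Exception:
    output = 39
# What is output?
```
29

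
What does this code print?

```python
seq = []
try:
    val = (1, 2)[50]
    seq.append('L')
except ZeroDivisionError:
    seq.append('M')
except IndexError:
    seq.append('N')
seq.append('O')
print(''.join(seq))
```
NO

IndexError is caught by its specific handler, not ZeroDivisionError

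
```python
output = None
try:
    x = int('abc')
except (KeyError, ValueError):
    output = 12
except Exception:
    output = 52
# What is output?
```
12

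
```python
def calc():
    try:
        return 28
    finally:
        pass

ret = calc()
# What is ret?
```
28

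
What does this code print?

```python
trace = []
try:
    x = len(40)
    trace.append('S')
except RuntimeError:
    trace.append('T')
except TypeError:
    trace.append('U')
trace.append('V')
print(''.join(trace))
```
UV

TypeError is caught by its specific handler, not RuntimeError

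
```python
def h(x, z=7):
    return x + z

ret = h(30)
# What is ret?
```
37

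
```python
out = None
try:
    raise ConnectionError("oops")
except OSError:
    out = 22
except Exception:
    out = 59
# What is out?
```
22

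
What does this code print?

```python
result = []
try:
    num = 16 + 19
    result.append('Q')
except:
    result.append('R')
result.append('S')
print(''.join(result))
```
QS

No exception, try block completes normally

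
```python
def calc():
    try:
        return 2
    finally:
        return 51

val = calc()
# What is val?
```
51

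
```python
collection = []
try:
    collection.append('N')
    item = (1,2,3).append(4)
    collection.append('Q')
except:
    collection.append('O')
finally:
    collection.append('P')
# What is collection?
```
['N', 'O', 'P']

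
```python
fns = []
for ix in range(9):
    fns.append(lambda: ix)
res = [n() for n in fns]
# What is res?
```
[8, 8, 8, 8, 8, 8, 8, 8, 8]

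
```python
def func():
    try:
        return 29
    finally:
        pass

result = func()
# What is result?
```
29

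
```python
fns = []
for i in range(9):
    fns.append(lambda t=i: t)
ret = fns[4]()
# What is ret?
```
4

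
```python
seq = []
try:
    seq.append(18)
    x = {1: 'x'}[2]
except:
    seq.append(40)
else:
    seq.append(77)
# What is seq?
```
[18, 40]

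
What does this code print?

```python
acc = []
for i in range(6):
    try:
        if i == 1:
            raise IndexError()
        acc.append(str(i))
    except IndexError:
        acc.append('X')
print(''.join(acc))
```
0X2345

Exception on i=1 caught, loop continues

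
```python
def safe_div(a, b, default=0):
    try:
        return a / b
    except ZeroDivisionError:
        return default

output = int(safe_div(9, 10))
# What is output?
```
0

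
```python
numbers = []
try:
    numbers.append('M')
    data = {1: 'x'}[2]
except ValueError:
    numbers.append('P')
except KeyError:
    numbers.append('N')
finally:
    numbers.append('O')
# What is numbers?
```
['M', 'N', 'O']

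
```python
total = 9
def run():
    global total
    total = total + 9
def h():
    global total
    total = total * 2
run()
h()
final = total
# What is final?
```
36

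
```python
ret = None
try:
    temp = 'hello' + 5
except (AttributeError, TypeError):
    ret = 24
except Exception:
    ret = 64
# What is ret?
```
24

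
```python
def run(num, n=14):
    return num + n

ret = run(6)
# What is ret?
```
20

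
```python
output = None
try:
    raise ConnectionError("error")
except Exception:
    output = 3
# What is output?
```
3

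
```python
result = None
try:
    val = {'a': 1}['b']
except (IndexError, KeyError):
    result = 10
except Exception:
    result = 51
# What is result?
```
10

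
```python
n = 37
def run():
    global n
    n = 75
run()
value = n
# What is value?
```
75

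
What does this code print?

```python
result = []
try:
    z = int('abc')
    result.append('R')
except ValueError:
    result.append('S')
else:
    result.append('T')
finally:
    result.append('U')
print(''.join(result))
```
SU

Exception: except runs, else skipped, finally runs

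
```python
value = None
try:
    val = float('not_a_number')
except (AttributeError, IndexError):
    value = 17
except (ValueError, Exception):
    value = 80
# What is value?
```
80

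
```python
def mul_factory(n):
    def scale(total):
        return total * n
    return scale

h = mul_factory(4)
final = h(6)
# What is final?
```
24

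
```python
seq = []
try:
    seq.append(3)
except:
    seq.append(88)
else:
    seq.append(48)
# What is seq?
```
[3, 48]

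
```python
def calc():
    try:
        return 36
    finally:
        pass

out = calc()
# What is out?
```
36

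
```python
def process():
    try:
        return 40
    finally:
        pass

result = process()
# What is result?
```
40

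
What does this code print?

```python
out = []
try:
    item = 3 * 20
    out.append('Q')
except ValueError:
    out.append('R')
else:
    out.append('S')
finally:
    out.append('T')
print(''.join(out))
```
QST

else runs before finally when no exception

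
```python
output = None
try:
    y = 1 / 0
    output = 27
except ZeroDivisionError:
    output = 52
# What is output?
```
52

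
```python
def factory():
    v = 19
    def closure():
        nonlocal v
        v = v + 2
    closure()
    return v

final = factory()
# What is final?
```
21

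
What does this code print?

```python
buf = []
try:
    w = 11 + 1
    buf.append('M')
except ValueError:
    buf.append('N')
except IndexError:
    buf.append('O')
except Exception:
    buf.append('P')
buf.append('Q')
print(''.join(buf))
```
MQ

No exception, try block completes normally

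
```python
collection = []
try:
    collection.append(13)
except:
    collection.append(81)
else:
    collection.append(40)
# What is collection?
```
[13, 40]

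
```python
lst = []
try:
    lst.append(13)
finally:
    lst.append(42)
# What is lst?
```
[13, 42]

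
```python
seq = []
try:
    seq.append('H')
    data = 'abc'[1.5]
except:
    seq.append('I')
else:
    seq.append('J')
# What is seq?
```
['H', 'I']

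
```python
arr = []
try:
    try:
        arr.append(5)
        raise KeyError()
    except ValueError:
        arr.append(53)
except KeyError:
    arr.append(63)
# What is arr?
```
[5, 63]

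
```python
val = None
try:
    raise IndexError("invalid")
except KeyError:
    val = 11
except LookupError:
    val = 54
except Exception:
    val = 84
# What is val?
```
54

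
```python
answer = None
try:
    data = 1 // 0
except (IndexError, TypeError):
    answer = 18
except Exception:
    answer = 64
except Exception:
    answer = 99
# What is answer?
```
64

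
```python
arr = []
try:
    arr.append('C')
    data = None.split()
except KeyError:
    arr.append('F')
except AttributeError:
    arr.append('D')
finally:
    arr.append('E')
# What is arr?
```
['C', 'D', 'E']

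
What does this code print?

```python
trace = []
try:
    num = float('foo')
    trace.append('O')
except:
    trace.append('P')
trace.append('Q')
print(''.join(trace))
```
PQ

Exception raised in try, caught by bare except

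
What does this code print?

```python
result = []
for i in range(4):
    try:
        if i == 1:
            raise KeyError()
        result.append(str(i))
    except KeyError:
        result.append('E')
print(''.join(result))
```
0E23

Exception on i=1 caught, loop continues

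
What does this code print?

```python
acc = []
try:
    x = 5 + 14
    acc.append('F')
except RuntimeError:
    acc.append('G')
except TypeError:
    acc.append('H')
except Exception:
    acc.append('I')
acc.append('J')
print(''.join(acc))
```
FJ

No exception, try block completes normally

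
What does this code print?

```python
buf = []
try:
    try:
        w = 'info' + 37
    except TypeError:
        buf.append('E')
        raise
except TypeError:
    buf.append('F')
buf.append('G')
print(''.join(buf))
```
EFG

raise without argument re-raises current exception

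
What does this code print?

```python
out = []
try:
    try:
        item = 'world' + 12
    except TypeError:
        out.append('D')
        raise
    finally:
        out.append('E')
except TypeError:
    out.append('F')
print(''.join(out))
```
DEF

finally runs before re-raised exception propagates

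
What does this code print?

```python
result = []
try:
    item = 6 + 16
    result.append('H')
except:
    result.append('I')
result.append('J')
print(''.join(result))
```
HJ

No exception, try block completes normally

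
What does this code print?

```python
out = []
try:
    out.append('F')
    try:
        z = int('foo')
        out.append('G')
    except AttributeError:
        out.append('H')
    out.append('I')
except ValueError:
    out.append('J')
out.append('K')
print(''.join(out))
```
FJK

Inner handler doesn't match, propagates to outer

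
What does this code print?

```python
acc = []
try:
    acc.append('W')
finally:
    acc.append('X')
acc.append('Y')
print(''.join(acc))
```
WXY

try/finally without except, no exception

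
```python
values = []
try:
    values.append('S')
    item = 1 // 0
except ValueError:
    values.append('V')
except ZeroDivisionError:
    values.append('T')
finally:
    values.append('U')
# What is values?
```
['S', 'T', 'U']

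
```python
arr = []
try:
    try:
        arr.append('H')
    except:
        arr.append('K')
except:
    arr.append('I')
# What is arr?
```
['H']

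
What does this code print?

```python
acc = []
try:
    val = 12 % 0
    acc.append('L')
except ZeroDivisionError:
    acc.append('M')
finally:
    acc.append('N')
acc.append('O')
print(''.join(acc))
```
MNO

finally always runs, even after exception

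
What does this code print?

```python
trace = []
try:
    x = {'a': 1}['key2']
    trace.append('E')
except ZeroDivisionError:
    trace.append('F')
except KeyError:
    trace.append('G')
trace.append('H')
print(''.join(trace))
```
GH

KeyError is caught by its specific handler, not ZeroDivisionError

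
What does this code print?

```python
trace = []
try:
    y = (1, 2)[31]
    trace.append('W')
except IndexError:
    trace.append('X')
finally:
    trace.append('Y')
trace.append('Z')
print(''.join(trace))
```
XYZ

finally always runs, even after exception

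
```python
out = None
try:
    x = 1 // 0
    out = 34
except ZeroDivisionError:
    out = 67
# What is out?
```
67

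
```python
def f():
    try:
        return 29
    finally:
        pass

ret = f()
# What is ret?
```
29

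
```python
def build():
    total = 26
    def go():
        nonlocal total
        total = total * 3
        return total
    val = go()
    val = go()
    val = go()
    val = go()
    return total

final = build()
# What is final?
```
2106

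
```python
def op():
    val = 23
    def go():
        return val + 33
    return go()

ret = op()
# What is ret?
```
56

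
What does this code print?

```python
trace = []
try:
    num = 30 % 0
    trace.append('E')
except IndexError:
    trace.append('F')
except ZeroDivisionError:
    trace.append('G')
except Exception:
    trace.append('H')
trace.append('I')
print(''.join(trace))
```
GI

ZeroDivisionError matches before generic Exception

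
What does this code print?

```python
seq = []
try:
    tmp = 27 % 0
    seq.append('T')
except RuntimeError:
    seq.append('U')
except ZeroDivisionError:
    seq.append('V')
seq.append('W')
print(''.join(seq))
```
VW

ZeroDivisionError is caught by its specific handler, not RuntimeError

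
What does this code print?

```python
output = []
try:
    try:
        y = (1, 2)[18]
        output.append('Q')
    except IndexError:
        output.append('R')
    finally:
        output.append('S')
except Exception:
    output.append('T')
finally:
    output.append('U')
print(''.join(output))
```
RSU

Both finally blocks run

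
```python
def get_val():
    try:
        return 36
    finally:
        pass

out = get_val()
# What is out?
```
36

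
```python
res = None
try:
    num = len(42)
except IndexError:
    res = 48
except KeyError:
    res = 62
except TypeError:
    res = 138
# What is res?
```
138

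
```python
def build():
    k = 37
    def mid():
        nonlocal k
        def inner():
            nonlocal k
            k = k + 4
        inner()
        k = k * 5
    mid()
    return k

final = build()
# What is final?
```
205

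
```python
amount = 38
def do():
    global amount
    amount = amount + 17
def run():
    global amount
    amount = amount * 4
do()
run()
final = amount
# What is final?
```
220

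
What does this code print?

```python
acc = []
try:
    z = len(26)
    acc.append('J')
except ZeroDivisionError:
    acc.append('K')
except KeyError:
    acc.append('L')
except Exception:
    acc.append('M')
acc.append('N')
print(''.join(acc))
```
MN

TypeError not specifically caught, falls to Exception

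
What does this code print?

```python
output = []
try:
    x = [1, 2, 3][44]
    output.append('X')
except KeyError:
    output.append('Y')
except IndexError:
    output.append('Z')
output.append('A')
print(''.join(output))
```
ZA

IndexError is caught by its specific handler, not KeyError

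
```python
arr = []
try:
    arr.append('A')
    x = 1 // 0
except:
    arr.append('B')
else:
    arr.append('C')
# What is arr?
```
['A', 'B']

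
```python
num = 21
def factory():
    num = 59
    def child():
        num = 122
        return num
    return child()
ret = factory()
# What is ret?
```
122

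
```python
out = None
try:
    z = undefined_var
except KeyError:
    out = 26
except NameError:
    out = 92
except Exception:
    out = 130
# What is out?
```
92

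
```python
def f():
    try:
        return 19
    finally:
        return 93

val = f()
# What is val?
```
93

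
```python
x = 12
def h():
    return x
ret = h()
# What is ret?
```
12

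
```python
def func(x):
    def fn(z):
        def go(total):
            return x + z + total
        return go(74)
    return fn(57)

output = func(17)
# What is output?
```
148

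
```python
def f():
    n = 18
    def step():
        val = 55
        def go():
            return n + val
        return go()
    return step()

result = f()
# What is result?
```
73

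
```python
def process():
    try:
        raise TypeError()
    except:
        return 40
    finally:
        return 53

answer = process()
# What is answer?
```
53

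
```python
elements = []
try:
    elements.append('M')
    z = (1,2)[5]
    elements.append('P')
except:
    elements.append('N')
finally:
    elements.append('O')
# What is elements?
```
['M', 'N', 'O']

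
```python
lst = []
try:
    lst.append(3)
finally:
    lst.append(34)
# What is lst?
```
[3, 34]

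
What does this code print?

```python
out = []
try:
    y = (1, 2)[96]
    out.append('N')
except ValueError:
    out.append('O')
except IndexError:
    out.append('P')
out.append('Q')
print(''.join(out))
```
PQ

IndexError is caught by its specific handler, not ValueError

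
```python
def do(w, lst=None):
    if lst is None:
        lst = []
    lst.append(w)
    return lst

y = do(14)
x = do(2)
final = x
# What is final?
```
[2]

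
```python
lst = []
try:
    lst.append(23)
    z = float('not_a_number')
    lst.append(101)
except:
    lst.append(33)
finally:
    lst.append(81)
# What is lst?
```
[23, 33, 81]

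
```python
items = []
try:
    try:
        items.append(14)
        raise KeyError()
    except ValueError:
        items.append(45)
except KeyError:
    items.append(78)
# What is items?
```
[14, 78]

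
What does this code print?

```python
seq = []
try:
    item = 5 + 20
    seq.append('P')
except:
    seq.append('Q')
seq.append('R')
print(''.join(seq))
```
PR

No exception, try block completes normally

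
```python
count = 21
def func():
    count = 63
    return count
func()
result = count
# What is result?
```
21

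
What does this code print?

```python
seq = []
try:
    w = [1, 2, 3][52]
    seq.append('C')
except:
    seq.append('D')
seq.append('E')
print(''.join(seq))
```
DE

Exception raised in try, caught by bare except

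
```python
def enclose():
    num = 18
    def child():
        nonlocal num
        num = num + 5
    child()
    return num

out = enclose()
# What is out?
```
23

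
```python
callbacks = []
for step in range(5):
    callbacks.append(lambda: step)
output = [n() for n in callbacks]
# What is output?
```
[4, 4, 4, 4, 4]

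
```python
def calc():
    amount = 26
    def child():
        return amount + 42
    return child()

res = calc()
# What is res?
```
68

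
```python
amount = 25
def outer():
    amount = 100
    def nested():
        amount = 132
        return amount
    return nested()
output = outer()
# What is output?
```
132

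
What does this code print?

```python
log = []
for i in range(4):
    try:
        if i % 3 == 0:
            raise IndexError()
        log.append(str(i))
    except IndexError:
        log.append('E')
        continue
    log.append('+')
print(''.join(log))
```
E1+2+E

continue in except skips rest of loop body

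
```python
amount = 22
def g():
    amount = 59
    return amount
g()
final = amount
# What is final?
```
22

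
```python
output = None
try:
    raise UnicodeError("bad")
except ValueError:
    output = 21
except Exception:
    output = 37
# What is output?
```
21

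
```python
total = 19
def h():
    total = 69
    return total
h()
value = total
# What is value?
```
19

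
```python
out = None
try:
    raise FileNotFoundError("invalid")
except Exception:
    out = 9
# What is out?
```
9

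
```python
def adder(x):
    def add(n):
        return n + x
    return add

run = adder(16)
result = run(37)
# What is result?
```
53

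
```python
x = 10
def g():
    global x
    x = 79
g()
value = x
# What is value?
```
79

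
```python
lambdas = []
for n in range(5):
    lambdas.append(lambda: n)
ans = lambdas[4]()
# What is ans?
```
4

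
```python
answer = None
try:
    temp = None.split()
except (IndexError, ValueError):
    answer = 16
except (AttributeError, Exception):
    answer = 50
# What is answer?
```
50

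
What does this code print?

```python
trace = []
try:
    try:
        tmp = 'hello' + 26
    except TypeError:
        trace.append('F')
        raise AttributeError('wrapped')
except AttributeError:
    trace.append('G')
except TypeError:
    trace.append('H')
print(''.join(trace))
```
FG

New AttributeError raised, caught by outer AttributeError handler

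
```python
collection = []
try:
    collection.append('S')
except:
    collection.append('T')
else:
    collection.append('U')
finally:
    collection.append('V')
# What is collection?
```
['S', 'U', 'V']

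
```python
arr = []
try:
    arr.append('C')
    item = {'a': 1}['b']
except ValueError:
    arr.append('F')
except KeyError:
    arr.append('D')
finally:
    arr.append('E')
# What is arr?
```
['C', 'D', 'E']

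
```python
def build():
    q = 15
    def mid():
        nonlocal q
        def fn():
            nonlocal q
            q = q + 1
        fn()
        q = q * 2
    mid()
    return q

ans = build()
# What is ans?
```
32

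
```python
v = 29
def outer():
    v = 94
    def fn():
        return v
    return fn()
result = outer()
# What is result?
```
94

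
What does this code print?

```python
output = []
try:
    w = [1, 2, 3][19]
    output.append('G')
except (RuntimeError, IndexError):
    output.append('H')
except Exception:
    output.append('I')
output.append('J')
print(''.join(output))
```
HJ

IndexError matches tuple containing it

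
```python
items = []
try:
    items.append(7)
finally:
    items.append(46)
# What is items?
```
[7, 46]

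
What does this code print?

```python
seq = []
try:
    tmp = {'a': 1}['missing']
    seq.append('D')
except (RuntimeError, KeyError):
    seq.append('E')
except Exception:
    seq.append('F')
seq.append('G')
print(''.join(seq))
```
EG

KeyError matches tuple containing it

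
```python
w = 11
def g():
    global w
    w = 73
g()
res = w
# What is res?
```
73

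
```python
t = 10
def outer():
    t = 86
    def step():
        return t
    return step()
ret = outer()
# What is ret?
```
86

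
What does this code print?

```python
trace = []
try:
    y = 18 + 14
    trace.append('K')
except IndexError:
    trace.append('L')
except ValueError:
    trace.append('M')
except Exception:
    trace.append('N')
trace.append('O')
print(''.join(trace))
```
KO

No exception, try block completes normally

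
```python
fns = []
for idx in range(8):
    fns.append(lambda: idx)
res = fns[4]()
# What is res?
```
7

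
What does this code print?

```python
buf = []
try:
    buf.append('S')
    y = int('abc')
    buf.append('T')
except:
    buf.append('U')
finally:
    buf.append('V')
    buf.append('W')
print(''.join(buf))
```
SUVW

Code before exception runs, then except, then all of finally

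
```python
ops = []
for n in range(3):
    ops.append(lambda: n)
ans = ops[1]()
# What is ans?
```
2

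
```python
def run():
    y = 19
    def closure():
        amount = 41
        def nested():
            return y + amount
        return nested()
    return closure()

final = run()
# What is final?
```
60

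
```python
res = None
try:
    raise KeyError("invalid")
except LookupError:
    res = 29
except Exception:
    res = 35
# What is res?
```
29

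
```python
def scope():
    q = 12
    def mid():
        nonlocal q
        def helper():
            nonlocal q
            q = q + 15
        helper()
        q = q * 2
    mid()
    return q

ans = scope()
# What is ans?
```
54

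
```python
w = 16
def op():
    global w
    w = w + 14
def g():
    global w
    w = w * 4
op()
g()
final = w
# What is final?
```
120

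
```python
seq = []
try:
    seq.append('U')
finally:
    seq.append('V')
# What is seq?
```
['U', 'V']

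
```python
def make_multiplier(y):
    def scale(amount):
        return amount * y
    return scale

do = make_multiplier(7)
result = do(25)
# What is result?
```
175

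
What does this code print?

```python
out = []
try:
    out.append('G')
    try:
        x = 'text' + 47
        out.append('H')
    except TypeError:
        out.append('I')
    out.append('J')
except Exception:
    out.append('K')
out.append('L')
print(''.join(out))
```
GIJL

Inner exception caught by inner handler, outer continues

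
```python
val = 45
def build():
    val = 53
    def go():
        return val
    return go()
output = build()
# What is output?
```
53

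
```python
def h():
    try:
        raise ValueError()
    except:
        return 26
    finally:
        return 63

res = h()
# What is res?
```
63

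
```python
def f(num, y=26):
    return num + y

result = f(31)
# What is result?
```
57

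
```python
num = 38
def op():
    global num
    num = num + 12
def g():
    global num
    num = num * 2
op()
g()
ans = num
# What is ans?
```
100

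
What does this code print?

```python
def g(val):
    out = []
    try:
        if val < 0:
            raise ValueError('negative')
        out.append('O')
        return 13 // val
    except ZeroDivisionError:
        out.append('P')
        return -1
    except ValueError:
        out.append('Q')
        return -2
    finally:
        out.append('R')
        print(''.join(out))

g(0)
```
OPR

val=0 causes ZeroDivisionError, caught, finally prints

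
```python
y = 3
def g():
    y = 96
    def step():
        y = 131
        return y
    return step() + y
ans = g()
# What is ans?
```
227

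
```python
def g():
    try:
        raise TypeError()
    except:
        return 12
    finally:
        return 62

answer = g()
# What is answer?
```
62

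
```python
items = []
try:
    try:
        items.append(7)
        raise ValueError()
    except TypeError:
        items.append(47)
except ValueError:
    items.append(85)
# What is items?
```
[7, 85]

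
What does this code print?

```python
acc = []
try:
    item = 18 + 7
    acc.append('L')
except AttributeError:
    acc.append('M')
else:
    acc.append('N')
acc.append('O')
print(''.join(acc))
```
LNO

else block runs when no exception occurs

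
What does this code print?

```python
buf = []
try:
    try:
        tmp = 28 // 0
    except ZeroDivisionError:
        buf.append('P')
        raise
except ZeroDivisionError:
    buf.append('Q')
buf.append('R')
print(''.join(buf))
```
PQR

raise without argument re-raises current exception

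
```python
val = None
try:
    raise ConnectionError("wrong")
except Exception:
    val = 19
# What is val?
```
19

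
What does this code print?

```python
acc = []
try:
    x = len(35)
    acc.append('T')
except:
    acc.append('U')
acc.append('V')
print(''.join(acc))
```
UV

Exception raised in try, caught by bare except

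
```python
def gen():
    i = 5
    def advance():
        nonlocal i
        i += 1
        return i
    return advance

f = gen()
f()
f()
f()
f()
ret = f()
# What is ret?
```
10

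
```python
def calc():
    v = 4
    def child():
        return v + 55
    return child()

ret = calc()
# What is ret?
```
59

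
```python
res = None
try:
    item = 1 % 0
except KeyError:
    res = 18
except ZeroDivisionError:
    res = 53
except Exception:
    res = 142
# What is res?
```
53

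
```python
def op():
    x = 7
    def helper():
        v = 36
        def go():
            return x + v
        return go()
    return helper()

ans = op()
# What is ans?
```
43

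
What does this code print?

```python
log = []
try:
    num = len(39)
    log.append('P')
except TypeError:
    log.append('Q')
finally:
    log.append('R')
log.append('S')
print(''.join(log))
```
QRS

finally always runs, even after exception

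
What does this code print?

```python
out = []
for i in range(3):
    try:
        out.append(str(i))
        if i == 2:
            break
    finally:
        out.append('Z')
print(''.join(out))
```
0Z1Z2Z

finally runs even when breaking out of loop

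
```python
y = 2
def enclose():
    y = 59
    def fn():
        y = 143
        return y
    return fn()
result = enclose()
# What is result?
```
143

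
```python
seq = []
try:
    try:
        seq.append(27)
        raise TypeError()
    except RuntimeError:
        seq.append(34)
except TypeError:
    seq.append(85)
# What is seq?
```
[27, 85]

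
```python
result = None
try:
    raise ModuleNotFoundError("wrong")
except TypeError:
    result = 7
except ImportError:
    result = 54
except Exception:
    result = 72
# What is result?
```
54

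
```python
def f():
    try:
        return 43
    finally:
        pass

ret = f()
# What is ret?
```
43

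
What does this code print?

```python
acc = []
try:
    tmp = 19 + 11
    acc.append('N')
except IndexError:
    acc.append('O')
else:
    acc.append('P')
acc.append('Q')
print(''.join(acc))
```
NPQ

else block runs when no exception occurs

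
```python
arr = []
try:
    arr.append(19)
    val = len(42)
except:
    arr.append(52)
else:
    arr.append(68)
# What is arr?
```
[19, 52]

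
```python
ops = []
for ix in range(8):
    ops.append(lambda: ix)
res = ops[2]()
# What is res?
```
7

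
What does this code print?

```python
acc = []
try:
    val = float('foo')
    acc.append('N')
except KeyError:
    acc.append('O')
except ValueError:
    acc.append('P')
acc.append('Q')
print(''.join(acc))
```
PQ

ValueError is caught by its specific handler, not KeyError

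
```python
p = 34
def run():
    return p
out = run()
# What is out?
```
34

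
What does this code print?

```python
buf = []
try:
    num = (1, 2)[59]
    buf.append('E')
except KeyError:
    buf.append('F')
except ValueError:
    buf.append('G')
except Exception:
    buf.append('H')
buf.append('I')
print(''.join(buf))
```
HI

IndexError not specifically caught, falls to Exception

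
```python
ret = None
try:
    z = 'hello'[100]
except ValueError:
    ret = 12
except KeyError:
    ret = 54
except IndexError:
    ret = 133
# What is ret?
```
133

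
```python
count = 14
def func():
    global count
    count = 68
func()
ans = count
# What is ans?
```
68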